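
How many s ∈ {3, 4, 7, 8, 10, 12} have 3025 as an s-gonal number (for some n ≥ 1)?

2

s = 3: P(3, 77) = 3003 and P(3, 78) = 3081; 3025 is not s-gonal.
s = 4: P(4, 55) = 3025. ✓
s = 7: P(7, 35) = 3010 and P(7, 36) = 3186; 3025 is not s-gonal.
s = 8: P(8, 32) = 3008 and P(8, 33) = 3201; 3025 is not s-gonal.
s = 10: P(10, 27) = 2835 and P(10, 28) = 3052; 3025 is not s-gonal.
s = 12: P(12, 25) = 3025. ✓
Hits: s ∈ {4, 12} → 2.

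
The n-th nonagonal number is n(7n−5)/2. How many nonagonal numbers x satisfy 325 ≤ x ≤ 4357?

The n-th nonagonal number is n(7n−5)/2.
Smallest index with value ≥ 325: n = 10 (giving 325).
Largest index with value ≤ 4357: n = 35 (giving 4200).
Indices 10 through 35: 26 terms.

26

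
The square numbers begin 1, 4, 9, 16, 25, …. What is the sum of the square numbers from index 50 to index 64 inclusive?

Σ_{i=50}^{64} i² = 89440 − 40425 = 49015.

49015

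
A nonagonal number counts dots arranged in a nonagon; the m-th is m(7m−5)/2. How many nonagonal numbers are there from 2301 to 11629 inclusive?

The n-th nonagonal number is n(7n−5)/2.
Smallest index with value ≥ 2301: n = 26 (giving 2301).
Largest index with value ≤ 11629: n = 58 (giving 11629).
Indices 26 through 58: 33 terms.

33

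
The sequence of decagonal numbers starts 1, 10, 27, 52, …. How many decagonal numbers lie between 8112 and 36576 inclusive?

51

The n-th decagonal number is n(4n−3).
Smallest index with value ≥ 8112: n = 46 (giving 8326).
Largest index with value ≤ 36576: n = 96 (giving 36576).
Indices 46 through 96: 51 terms.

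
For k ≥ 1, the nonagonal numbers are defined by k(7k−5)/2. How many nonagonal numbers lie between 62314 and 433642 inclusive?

219

The n-th nonagonal number is n(7n−5)/2.
Smallest index with value ≥ 62314: n = 134 (giving 62511).
Largest index with value ≤ 433642: n = 352 (giving 432784).
Indices 134 through 352: 219 terms.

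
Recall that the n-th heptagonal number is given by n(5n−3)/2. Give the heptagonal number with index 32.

The 32nd heptagonal number is n(5n−3)/2 with n = 32.
32·(5·32 − 3)/2 = 32·157/2 = 2512.

2512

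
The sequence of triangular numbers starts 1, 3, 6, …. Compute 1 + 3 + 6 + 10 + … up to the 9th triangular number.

165

Σ i(i+1)/2 = (Σi² + Σi) / 2 over i = 1..9.
Σi = 45 and Σi² = 285.
(1·285 + 1·45) / 2 = 330/2 = 165.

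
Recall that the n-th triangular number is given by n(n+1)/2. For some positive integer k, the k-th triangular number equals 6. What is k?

Set n(n+1)/2 = 6, giving n² + n − 12 = 0.
So n = (-1 + 7) / 2 = 6/2 = 3.
Check: 3·4/2 = 6. ✓

3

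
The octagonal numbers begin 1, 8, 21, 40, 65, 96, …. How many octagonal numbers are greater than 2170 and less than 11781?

35

The n-th octagonal number is n(3n−2).
Smallest index with value > 2170: n = 28 (giving 2296).
Largest index with value < 11781: n = 62 (giving 11408).
Indices 28 through 62: 35 terms.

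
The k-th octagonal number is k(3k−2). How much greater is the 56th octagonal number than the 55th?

331

Consecutive octagonal numbers differ by 6n − 5: here 6·56 − 5 = 331.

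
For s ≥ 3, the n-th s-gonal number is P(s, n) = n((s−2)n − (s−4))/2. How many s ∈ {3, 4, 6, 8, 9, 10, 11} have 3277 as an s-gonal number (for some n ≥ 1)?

s = 3: P(3, 80) = 3240 and P(3, 81) = 3321; 3277 is not s-gonal.
s = 4: P(4, 57) = 3249 and P(4, 58) = 3364; 3277 is not s-gonal.
s = 6: P(6, 40) = 3160 and P(6, 41) = 3321; 3277 is not s-gonal.
s = 8: P(8, 33) = 3201 and P(8, 34) = 3400; 3277 is not s-gonal.
s = 9: P(9, 30) = 3075 and P(9, 31) = 3286; 3277 is not s-gonal.
s = 10: P(10, 29) = 3277. ✓
s = 11: P(11, 27) = 3186 and P(11, 28) = 3430; 3277 is not s-gonal.
Hits: s ∈ {10} → 1.

1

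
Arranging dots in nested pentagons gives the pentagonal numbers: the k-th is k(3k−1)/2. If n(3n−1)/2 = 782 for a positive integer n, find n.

23

Set n(3n−1)/2 = 782, giving 3n² − n − 1564 = 0.
The discriminant is 1 + 24·782 = 18769, and √18769 = 137.
So n = (1 + 137) / 6 = 138/6 = 23.
Check: 23·(3·23 − 1)/2 = 782. ✓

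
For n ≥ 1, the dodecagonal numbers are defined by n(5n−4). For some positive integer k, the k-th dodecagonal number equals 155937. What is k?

177

Set n(5n−4) = 155937, giving 5n² − 4n − 155937 = 0.
So n = (4 + 1766) / 10 = 1770/10 = 177.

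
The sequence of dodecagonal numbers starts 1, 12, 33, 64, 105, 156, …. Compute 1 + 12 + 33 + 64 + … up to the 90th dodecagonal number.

1218945

Σ i(5i−4) = 5Σi² − 4Σi over i = 1..90.
Σi = 4095 and Σi² = 247065.
5·247065 − 4·4095 = 1218945.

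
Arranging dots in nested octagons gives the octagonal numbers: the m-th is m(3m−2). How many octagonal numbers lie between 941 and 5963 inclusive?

The n-th octagonal number is n(3n−2).
Smallest index with value ≥ 941: n = 19 (giving 1045).
Largest index with value ≤ 5963: n = 44 (giving 5720).
Indices 19 through 44: 26 terms.

26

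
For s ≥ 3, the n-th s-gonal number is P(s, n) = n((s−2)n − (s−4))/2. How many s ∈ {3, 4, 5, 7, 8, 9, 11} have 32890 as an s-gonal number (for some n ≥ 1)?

s = 3: P(3, 255) = 32640 and P(3, 256) = 32896; 32890 is not s-gonal.
s = 4: P(4, 181) = 32761 and P(4, 182) = 33124; 32890 is not s-gonal.
s = 5: P(5, 148) = 32782 and P(5, 149) = 33227; 32890 is not s-gonal.
s = 7: P(7, 115) = 32890. ✓
s = 8: P(8, 105) = 32865 and P(8, 106) = 33496; 32890 is not s-gonal.
s = 9: P(9, 97) = 32689 and P(9, 98) = 33369; 32890 is not s-gonal.
s = 11: P(11, 85) = 32215 and P(11, 86) = 32981; 32890 is not s-gonal.
Hits: s ∈ {7} → 1.

1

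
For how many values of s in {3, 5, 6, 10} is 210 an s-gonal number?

s = 3: P(3, 20) = 210. ✓
s = 5: P(5, 12) = 210. ✓
s = 6: P(6, 10) = 190 and P(6, 11) = 231; 210 is not s-gonal.
s = 10: P(10, 7) = 175 and P(10, 8) = 232; 210 is not s-gonal.
Hits: s ∈ {3, 5} → 2.

2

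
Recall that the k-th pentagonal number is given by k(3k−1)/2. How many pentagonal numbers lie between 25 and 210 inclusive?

8

The n-th pentagonal number is n(3n−1)/2.
Smallest index with value ≥ 25: n = 5 (giving 35).
Largest index with value ≤ 210: n = 12 (giving 210).
Indices 5 through 12: 8 terms.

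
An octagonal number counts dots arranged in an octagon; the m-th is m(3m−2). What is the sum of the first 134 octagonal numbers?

Σ i(3i−2) = 3Σi² − 2Σi over i = 1..134.
Σi = 9045 and Σi² = 811035.
3·811035 − 2·9045 = 2415015.

2415015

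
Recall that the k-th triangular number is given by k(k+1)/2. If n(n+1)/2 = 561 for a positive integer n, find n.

33

Set n(n+1)/2 = 561, giving n² + n − 1122 = 0.
So n = (-1 + 67) / 2 = 66/2 = 33.
Check: 33·34/2 = 561. ✓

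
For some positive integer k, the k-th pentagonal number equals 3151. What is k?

Set n(3n−1)/2 = 3151, giving 3n² − n − 6302 = 0.
The discriminant is 1 + 24·3151 = 75625, and √75625 = 275.
So n = (1 + 275) / 6 = 276/6 = 46.

46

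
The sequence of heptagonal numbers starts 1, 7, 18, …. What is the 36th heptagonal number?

The 36th heptagonal number is n(5n−3)/2 with n = 36.
36·(5·36 − 3)/2 = 36·177/2 = 3186.

3186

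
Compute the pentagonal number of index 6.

51

The 6th pentagonal number is n(3n−1)/2 with n = 6.
6·(3·6 − 1)/2 = 6·17/2 = 51.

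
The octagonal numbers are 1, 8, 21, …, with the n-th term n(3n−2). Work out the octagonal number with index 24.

1680

24·(3·24 − 2) = 24·70 = 1680.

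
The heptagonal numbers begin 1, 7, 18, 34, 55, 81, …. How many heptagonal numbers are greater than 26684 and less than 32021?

The n-th heptagonal number is n(5n−3)/2.
Smallest index with value > 26684: n = 104 (giving 26884).
Largest index with value < 32021: n = 113 (giving 31753).
Indices 104 through 113: 10 terms.

10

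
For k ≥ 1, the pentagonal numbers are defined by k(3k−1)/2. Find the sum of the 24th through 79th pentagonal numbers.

243292

Σ i(3i−1)/2 = (3Σi² − Σi) / 2 over i = 24..79.
Σi = 3160 − 276 = 2884 and Σi² = 167480 − 4324 = 163156.
(3·163156 − 1·2884) / 2 = 486584/2 = 243292.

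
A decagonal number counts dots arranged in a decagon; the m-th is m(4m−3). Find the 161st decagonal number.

161·(4·161 − 3) = 161·641 = 103201.

103201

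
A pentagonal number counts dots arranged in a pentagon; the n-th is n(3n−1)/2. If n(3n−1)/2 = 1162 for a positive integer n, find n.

28

Set n(3n−1)/2 = 1162, giving 3n² − n − 2324 = 0.
So n = (1 + 167) / 6 = 168/6 = 28.
Check: 28·(3·28 − 1)/2 = 1162. ✓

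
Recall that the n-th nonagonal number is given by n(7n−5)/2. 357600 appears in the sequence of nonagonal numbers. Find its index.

Set n(7n−5)/2 = 357600, giving 7n² − 5n − 715200 = 0.
The discriminant is 25 + 56·357600 = 20025625, and √20025625 = 4475.
So n = (5 + 4475) / 14 = 4480/14 = 320.

320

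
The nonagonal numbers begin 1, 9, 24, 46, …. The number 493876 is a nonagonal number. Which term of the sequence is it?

Set n(7n−5)/2 = 493876, giving 7n² − 5n − 987752 = 0.
The discriminant is 25 + 56·493876 = 27657081, and √27657081 = 5259.
So n = (5 + 5259) / 14 = 5264/14 = 376.
Check: 376·(7·376 − 5)/2 = 493876. ✓

376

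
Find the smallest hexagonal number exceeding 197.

231

Solve n(2n−1) > 197 for integer n.
The largest n with value ≤ 197 is 10 (since 190 ≤ 197 < 231), so the first above is n = 11, value 231.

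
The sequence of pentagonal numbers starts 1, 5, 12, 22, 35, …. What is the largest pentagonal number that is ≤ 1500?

Solve n(3n−1)/2 ≤ 1500 for integer n.
n = 31 gives 1426 ≤ 1500, while n = 32 gives 1520 > 1500; so the answer is 1426.

1426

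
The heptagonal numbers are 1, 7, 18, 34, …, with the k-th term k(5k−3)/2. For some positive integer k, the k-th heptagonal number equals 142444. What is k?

Set n(5n−3)/2 = 142444, giving 5n² − 3n − 284888 = 0.
So n = (3 + 2387) / 10 = 2390/10 = 239.

239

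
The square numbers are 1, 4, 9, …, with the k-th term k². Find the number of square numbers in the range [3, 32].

4

The n-th square number is n².
Smallest index with value ≥ 3: n = 2 (giving 4).
Largest index with value ≤ 32: n = 5 (giving 25).
Indices 2 through 5: 4 terms.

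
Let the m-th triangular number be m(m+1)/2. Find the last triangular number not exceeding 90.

78

Solve n(n+1)/2 ≤ 90 for integer n.
n = 12 gives 78 ≤ 90, while n = 13 gives 91 > 90; so the answer is 78.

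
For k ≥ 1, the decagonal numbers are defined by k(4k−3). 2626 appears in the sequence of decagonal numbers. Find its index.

Set n(4n−3) = 2626, giving 4n² − 3n − 2626 = 0.
The discriminant is 9 + 16·2626 = 42025, and √42025 = 205.
So n = (3 + 205) / 8 = 208/8 = 26.
Check: 26·(4·26 − 3) = 2626. ✓

26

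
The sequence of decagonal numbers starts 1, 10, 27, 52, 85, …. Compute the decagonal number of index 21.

21·(4·21 − 3) = 21·81 = 1701.

1701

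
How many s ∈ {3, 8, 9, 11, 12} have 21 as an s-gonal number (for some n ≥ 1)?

s = 3: P(3, 6) = 21. ✓
s = 8: P(8, 3) = 21. ✓
s = 9: P(9, 2) = 9 and P(9, 3) = 24; 21 is not s-gonal.
s = 11: P(11, 2) = 11 and P(11, 3) = 30; 21 is not s-gonal.
s = 12: P(12, 2) = 12 and P(12, 3) = 33; 21 is not s-gonal.
Hits: s ∈ {3, 8} → 2.

2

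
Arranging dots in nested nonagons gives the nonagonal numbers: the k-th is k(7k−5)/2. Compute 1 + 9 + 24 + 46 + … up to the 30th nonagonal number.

Σ i(7i−5)/2 = (7Σi² − 5Σi) / 2 over i = 1..30.
Σi = 465 and Σi² = 9455.
(7·9455 − 5·465) / 2 = 63860/2 = 31930.

31930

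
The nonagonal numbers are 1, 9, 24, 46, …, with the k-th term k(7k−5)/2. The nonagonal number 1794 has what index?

23

Set n(7n−5)/2 = 1794, giving 7n² − 5n − 3588 = 0.
So n = (5 + 317) / 14 = 322/14 = 23.
Check: 23·(7·23 − 5)/2 = 1794. ✓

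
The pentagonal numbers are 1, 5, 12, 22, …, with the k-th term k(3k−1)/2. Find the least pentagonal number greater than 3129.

3151

Solve n(3n−1)/2 > 3129 for integer n.
The largest n with value ≤ 3129 is 45 (since 3015 ≤ 3129 < 3151), so the first above is n = 46, value 3151.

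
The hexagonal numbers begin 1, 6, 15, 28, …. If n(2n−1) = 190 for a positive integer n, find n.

Set n(2n−1) = 190, giving 2n² − n − 190 = 0.
The discriminant is 1 + 8·190 = 1521, and √1521 = 39.
So n = (1 + 39) / 4 = 40/4 = 10.

10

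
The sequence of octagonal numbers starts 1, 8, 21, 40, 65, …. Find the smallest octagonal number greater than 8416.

8640

Solve n(3n−2) > 8416 for integer n.
The largest n with value ≤ 8416 is 53 (since 8321 ≤ 8416 < 8640), so the first above is n = 54, value 8640.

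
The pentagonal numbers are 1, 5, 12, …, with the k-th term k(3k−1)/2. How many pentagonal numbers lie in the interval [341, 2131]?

22

The n-th pentagonal number is n(3n−1)/2.
Smallest index with value ≥ 341: n = 16 (giving 376).
Largest index with value ≤ 2131: n = 37 (giving 2035).
Indices 16 through 37: 22 terms.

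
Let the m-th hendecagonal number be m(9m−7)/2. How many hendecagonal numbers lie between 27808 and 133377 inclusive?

The n-th hendecagonal number is n(9n−7)/2.
Smallest index with value ≥ 27808: n = 79 (giving 27808).
Largest index with value ≤ 133377: n = 172 (giving 132526).
Indices 79 through 172: 94 terms.

94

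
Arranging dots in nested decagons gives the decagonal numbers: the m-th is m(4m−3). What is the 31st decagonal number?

The 31st decagonal number is n(4n−3) with n = 31.
31·(4·31 − 3) = 31·121 = 3751.

3751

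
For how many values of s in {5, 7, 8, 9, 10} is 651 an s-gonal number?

2

s = 5: P(5, 21) = 651. ✓
s = 7: P(7, 16) = 616 and P(7, 17) = 697; 651 is not s-gonal.
s = 8: P(8, 15) = 645 and P(8, 16) = 736; 651 is not s-gonal.
s = 9: P(9, 14) = 651. ✓
s = 10: P(10, 13) = 637 and P(10, 14) = 742; 651 is not s-gonal.
Hits: s ∈ {5, 9} → 2.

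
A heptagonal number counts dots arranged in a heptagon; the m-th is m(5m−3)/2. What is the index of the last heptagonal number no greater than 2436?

31

Solve n(5n−3)/2 ≤ 2436 for integer n.
n = 31 gives 2356 ≤ 2436, while n = 32 gives 2512 > 2436; so the answer is index 31.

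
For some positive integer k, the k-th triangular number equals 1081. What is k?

46

Set n(n+1)/2 = 1081, giving n² + n − 2162 = 0.
The discriminant is 1 + 8·1081 = 8649, and √8649 = 93.
So n = (-1 + 93) / 2 = 92/2 = 46.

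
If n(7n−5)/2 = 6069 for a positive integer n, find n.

Set n(7n−5)/2 = 6069, giving 7n² − 5n − 12138 = 0.
The discriminant is 25 + 56·6069 = 339889, and √339889 = 583.
So n = (5 + 583) / 14 = 588/14 = 42.

42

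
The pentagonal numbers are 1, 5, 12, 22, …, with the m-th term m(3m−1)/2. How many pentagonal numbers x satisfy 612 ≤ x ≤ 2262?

The n-th pentagonal number is n(3n−1)/2.
Smallest index with value ≥ 612: n = 21 (giving 651).
Largest index with value ≤ 2262: n = 39 (giving 2262).
Indices 21 through 39: 19 terms.

19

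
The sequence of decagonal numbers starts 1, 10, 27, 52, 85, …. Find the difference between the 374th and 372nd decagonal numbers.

374·(4·374 − 3) = 558382 and 372·(4·372 − 3) = 552420.
Difference: 558382 − 552420 = 5962.

5962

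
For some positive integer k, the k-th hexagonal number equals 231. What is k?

11

Set n(2n−1) = 231, giving 2n² − n − 231 = 0.
So n = (1 + 43) / 4 = 44/4 = 11.
Check: 11·(2·11 − 1) = 231. ✓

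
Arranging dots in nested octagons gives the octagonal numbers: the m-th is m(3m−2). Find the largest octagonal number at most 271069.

269400

Solve n(3n−2) ≤ 271069 for integer n.
n = 300 gives 269400 ≤ 271069, while n = 301 gives 271201 > 271069; so the answer is 269400.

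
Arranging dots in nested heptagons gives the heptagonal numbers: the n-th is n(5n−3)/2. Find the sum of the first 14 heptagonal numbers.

2380

Σ i(5i−3)/2 = (5Σi² − 3Σi) / 2 over i = 1..14.
Σi = 105 and Σi² = 1015.
(5·1015 − 3·105) / 2 = 4760/2 = 2380.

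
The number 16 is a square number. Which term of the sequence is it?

We need n² = 16, so n = √16 = 4.

4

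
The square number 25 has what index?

5

We need n² = 25, so n = √25 = 5.
Check: 5² = 25. ✓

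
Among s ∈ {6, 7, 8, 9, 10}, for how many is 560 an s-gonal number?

s = 6: P(6, 16) = 496 and P(6, 17) = 561; 560 is not s-gonal.
s = 7: P(7, 15) = 540 and P(7, 16) = 616; 560 is not s-gonal.
s = 8: P(8, 14) = 560. ✓
s = 9: P(9, 13) = 559 and P(9, 14) = 651; 560 is not s-gonal.
s = 10: P(10, 12) = 540 and P(10, 13) = 637; 560 is not s-gonal.
Hits: s ∈ {8} → 1.

1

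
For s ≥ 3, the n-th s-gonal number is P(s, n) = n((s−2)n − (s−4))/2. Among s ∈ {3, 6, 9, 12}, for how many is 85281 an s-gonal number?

1

s = 3: P(3, 412) = 85078 and P(3, 413) = 85491; 85281 is not s-gonal.
s = 6: P(6, 206) = 84666 and P(6, 207) = 85491; 85281 is not s-gonal.
s = 9: P(9, 156) = 84786 and P(9, 157) = 85879; 85281 is not s-gonal.
s = 12: P(12, 131) = 85281. ✓
Hits: s ∈ {12} → 1.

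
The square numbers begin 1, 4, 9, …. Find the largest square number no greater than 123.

Solve n² ≤ 123 for integer n.
n = 11 gives 121 ≤ 123, while n = 12 gives 144 > 123; so the answer is 121.

121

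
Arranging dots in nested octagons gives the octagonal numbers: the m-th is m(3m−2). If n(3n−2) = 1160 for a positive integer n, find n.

Set n(3n−2) = 1160, giving 3n² − 2n − 1160 = 0.
The discriminant is 4 + 12·1160 = 13924, and √13924 = 118.
So n = (2 + 118) / 6 = 120/6 = 20.

20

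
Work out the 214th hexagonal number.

The 214th hexagonal number is n(2n−1) with n = 214.
214·(2·214 − 1) = 214·427 = 91378.

91378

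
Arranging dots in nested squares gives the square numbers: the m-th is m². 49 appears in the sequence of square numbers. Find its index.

We need n² = 49, so n = √49 = 7.

7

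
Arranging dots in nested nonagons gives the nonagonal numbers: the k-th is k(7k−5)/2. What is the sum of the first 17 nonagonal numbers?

Σ i(7i−5)/2 = (7Σi² − 5Σi) / 2 over i = 1..17.
Σi = 153 and Σi² = 1785.
(7·1785 − 5·153) / 2 = 11730/2 = 5865.

5865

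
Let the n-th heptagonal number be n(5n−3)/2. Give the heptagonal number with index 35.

35·(5·35 − 3)/2 = 35·172/2 = 35·86 = 3010.

3010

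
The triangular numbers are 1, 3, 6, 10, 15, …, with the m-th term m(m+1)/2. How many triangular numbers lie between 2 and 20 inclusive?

The n-th triangular number is n(n+1)/2.
Smallest index with value ≥ 2: n = 2 (giving 3).
Largest index with value ≤ 20: n = 5 (giving 15).
Indices 2 through 5: 4 terms.

4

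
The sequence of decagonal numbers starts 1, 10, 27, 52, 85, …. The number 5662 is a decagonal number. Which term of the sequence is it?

38

Set n(4n−3) = 5662, giving 4n² − 3n − 5662 = 0.
So n = (3 + 301) / 8 = 304/8 = 38.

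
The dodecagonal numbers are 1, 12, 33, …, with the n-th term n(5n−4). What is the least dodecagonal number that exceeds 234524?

Solve n(5n−4) > 234524 for integer n.
The largest n with value ≤ 234524 is 216 (since 232416 ≤ 234524 < 234577), so the first above is n = 217, value 234577.

234577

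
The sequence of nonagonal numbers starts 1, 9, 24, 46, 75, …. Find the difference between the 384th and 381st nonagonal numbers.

8025

384·(7·384 − 5)/2 = 515136 and 381·(7·381 − 5)/2 = 507111.
Difference: 515136 − 507111 = 8025.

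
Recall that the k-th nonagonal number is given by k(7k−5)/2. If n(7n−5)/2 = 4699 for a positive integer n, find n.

Set n(7n−5)/2 = 4699, giving 7n² − 5n − 9398 = 0.
The discriminant is 25 + 56·4699 = 263169, and √263169 = 513.
So n = (5 + 513) / 14 = 518/14 = 37.

37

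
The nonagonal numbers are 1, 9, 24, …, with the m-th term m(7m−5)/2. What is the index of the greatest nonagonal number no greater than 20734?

Solve n(7n−5)/2 ≤ 20734 for integer n.
n = 77 gives 20559 ≤ 20734, while n = 78 gives 21099 > 20734; so the answer is index 77.

77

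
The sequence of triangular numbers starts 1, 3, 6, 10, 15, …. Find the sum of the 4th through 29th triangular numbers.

4485

Σ i(i+1)/2 = (Σi² + Σi) / 2 over i = 4..29.
Σi = 435 − 6 = 429 and Σi² = 8555 − 14 = 8541.
(1·8541 + 1·429) / 2 = 8970/2 = 4485.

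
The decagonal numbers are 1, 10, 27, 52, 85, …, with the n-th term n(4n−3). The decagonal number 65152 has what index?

Set n(4n−3) = 65152, giving 4n² − 3n − 65152 = 0.
The discriminant is 9 + 16·65152 = 1042441, and √1042441 = 1021.
So n = (3 + 1021) / 8 = 1024/8 = 128.
Check: 128·(4·128 − 3) = 65152. ✓

128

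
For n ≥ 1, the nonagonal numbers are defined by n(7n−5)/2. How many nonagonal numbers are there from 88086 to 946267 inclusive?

362

The n-th nonagonal number is n(7n−5)/2.
Smallest index with value ≥ 88086: n = 159 (giving 88086).
Largest index with value ≤ 946267: n = 520 (giving 945100).
Indices 159 through 520: 362 terms.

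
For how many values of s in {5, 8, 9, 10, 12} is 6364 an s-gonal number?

1

s = 5: P(5, 65) = 6305 and P(5, 66) = 6501; 6364 is not s-gonal.
s = 8: P(8, 46) = 6256 and P(8, 47) = 6533; 6364 is not s-gonal.
s = 9: P(9, 43) = 6364. ✓
s = 10: P(10, 40) = 6280 and P(10, 41) = 6601; 6364 is not s-gonal.
s = 12: P(12, 36) = 6336 and P(12, 37) = 6697; 6364 is not s-gonal.
Hits: s ∈ {9} → 1.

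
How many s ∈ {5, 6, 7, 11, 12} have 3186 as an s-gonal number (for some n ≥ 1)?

s = 5: P(5, 46) = 3151 and P(5, 47) = 3290; 3186 is not s-gonal.
s = 6: P(6, 40) = 3160 and P(6, 41) = 3321; 3186 is not s-gonal.
s = 7: P(7, 36) = 3186. ✓
s = 11: P(11, 27) = 3186. ✓
s = 12: P(12, 25) = 3025 and P(12, 26) = 3276; 3186 is not s-gonal.
Hits: s ∈ {7, 11} → 2.

2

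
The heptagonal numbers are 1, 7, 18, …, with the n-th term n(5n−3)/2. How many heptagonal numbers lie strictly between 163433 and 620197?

243

The n-th heptagonal number is n(5n−3)/2.
Smallest index with value > 163433: n = 256 (giving 163456).
Largest index with value < 620197: n = 498 (giving 619263).
Indices 256 through 498: 243 terms.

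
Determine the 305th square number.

93025

305² = 93025.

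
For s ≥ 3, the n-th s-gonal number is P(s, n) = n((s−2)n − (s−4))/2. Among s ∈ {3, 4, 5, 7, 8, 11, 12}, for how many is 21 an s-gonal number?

s = 3: P(3, 6) = 21. ✓
s = 4: P(4, 4) = 16 and P(4, 5) = 25; 21 is not s-gonal.
s = 5: P(5, 3) = 12 and P(5, 4) = 22; 21 is not s-gonal.
s = 7: P(7, 3) = 18 and P(7, 4) = 34; 21 is not s-gonal.
s = 8: P(8, 3) = 21. ✓
s = 11: P(11, 2) = 11 and P(11, 3) = 30; 21 is not s-gonal.
s = 12: P(12, 2) = 12 and P(12, 3) = 33; 21 is not s-gonal.
Hits: s ∈ {3, 8} → 2.

2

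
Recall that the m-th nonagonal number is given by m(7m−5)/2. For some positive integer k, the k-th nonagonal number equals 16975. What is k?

70

Set n(7n−5)/2 = 16975, giving 7n² − 5n − 33950 = 0.
The discriminant is 25 + 56·16975 = 950625, and √950625 = 975.
So n = (5 + 975) / 14 = 980/14 = 70.
Check: 70·(7·70 − 5)/2 = 16975. ✓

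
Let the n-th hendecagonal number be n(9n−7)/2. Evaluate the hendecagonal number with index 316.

The 316th hendecagonal number is n(9n−7)/2 with n = 316.
316·(9·316 − 7)/2 = 316·2837/2 = 448246.

448246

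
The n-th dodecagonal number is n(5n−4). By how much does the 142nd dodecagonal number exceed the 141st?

1411

Consecutive dodecagonal numbers differ by 10n − 9: here 10·142 − 9 = 1411.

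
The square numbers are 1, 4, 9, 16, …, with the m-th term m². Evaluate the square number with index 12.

144

The 12th square number is n² with n = 12.
12² = 144.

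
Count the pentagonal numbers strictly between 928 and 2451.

The n-th pentagonal number is n(3n−1)/2.
Smallest index with value > 928: n = 26 (giving 1001).
Largest index with value < 2451: n = 40 (giving 2380).
Indices 26 through 40: 15 terms.

15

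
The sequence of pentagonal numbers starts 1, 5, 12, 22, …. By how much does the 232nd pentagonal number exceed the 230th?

1385

232·(3·232 − 1)/2 = 80620 and 230·(3·230 − 1)/2 = 79235.
Difference: 80620 − 79235 = 1385.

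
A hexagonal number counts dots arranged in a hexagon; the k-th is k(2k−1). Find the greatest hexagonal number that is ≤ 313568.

Solve n(2n−1) ≤ 313568 for integer n.
n = 396 gives 313236 ≤ 313568, while n = 397 gives 314821 > 313568; so the answer is 313236.

313236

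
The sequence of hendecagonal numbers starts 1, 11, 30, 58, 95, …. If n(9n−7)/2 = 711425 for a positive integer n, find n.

398

Set n(9n−7)/2 = 711425, giving 9n² − 7n − 1422850 = 0.
So n = (7 + 7157) / 18 = 7164/18 = 398.
Check: 398·(9·398 − 7)/2 = 711425. ✓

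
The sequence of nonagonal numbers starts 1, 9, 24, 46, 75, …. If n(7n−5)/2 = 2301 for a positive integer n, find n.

Set n(7n−5)/2 = 2301, giving 7n² − 5n − 4602 = 0.
The discriminant is 25 + 56·2301 = 128881, and √128881 = 359.
So n = (5 + 359) / 14 = 364/14 = 26.
Check: 26·(7·26 − 5)/2 = 2301. ✓

26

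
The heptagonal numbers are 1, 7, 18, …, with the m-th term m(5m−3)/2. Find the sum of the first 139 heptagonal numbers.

2247630

Σ i(5i−3)/2 = (5Σi² − 3Σi) / 2 over i = 1..139.
Σi = 9730 and Σi² = 904890.
(5·904890 − 3·9730) / 2 = 4495260/2 = 2247630.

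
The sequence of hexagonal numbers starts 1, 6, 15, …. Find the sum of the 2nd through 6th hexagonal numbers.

160

Σ i(2i−1) = 2Σi² − Σi over i = 2..6.
Σi = 21 − 1 = 20 and Σi² = 91 − 1 = 90.
2·90 − 1·20 = 160.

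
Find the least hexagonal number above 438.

Solve n(2n−1) > 438 for integer n.
The largest n with value ≤ 438 is 15 (since 435 ≤ 438 < 496), so the first above is n = 16, value 496.

496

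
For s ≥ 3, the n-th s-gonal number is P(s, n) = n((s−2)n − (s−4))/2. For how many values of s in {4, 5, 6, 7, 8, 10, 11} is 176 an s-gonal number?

2

s = 4: P(4, 13) = 169 and P(4, 14) = 196; 176 is not s-gonal.
s = 5: P(5, 11) = 176. ✓
s = 6: P(6, 9) = 153 and P(6, 10) = 190; 176 is not s-gonal.
s = 7: P(7, 8) = 148 and P(7, 9) = 189; 176 is not s-gonal.
s = 8: P(8, 8) = 176. ✓
s = 10: P(10, 7) = 175 and P(10, 8) = 232; 176 is not s-gonal.
s = 11: P(11, 6) = 141 and P(11, 7) = 196; 176 is not s-gonal.
Hits: s ∈ {5, 8} → 2.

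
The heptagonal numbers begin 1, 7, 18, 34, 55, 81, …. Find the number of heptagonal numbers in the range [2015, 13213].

The n-th heptagonal number is n(5n−3)/2.
Smallest index with value ≥ 2015: n = 29 (giving 2059).
Largest index with value ≤ 13213: n = 73 (giving 13213).
Indices 29 through 73: 45 terms.

45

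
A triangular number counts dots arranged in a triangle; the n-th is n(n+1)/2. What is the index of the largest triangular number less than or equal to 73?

11

Solve n(n+1)/2 ≤ 73 for integer n.
n = 11 gives 66 ≤ 73, while n = 12 gives 78 > 73; so the answer is index 11.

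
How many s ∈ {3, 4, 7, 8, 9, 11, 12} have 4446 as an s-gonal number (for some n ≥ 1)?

s = 3: P(3, 93) = 4371 and P(3, 94) = 4465; 4446 is not s-gonal.
s = 4: P(4, 66) = 4356 and P(4, 67) = 4489; 4446 is not s-gonal.
s = 7: P(7, 42) = 4347 and P(7, 43) = 4558; 4446 is not s-gonal.
s = 8: P(8, 38) = 4256 and P(8, 39) = 4485; 4446 is not s-gonal.
s = 9: P(9, 36) = 4446. ✓
s = 11: P(11, 31) = 4216 and P(11, 32) = 4496; 4446 is not s-gonal.
s = 12: P(12, 30) = 4380 and P(12, 31) = 4681; 4446 is not s-gonal.
Hits: s ∈ {9} → 1.

1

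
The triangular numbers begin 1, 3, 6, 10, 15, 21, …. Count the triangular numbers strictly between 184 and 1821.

The n-th triangular number is n(n+1)/2.
Smallest index with value > 184: n = 19 (giving 190).
Largest index with value < 1821: n = 59 (giving 1770).
Indices 19 through 59: 41 terms.

41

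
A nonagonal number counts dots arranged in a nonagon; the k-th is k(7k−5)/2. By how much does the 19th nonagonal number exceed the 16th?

19·(7·19 − 5)/2 = 1216 and 16·(7·16 − 5)/2 = 856.
Difference: 1216 − 856 = 360.

360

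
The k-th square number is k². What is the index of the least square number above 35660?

Solve n² > 35660 for integer n.
The largest n with value ≤ 35660 is 188 (since 35344 ≤ 35660 < 35721), so the first above is n = 189, value 35721.

189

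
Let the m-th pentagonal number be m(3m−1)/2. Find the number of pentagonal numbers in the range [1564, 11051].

54

The n-th pentagonal number is n(3n−1)/2.
Smallest index with value ≥ 1564: n = 33 (giving 1617).
Largest index with value ≤ 11051: n = 86 (giving 11051).
Indices 33 through 86: 54 terms.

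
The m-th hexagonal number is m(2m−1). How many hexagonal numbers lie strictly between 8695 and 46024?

The n-th hexagonal number is n(2n−1).
Smallest index with value > 8695: n = 67 (giving 8911).
Largest index with value < 46024: n = 151 (giving 45451).
Indices 67 through 151: 85 terms.

85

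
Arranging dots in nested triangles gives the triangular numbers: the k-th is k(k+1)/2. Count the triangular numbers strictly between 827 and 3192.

39

The n-th triangular number is n(n+1)/2.
Smallest index with value > 827: n = 41 (giving 861).
Largest index with value < 3192: n = 79 (giving 3160).
Indices 41 through 79: 39 terms.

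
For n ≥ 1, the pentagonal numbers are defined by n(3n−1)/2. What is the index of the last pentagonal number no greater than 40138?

Solve n(3n−1)/2 ≤ 40138 for integer n.
n = 163 gives 39772 ≤ 40138, while n = 164 gives 40262 > 40138; so the answer is index 163.

163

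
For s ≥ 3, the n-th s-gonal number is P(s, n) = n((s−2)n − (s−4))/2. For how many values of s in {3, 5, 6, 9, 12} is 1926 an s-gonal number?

1

s = 3: P(3, 61) = 1891 and P(3, 62) = 1953; 1926 is not s-gonal.
s = 5: P(5, 36) = 1926. ✓
s = 6: P(6, 31) = 1891 and P(6, 32) = 2016; 1926 is not s-gonal.
s = 9: P(9, 23) = 1794 and P(9, 24) = 1956; 1926 is not s-gonal.
s = 12: P(12, 20) = 1920 and P(12, 21) = 2121; 1926 is not s-gonal.
Hits: s ∈ {5} → 1.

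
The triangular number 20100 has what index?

200

Set n(n+1)/2 = 20100, giving n² + n − 40200 = 0.
The discriminant is 1 + 8·20100 = 160801, and √160801 = 401.
So n = (-1 + 401) / 2 = 400/2 = 200.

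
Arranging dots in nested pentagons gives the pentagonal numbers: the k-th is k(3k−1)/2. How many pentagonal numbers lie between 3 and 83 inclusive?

6

The n-th pentagonal number is n(3n−1)/2.
Smallest index with value ≥ 3: n = 2 (giving 5).
Largest index with value ≤ 83: n = 7 (giving 70).
Indices 2 through 7: 6 terms.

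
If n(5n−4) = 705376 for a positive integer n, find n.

Set n(5n−4) = 705376, giving 5n² − 4n − 705376 = 0.
The discriminant is 16 + 20·705376 = 14107536, and √14107536 = 3756.
So n = (4 + 3756) / 10 = 3760/10 = 376.

376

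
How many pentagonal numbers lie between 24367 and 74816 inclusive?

The n-th pentagonal number is n(3n−1)/2.
Smallest index with value ≥ 24367: n = 128 (giving 24512).
Largest index with value ≤ 74816: n = 223 (giving 74482).
Indices 128 through 223: 96 terms.

96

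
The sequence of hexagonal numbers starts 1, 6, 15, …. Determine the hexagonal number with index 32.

The 32nd hexagonal number is n(2n−1) with n = 32.
32·(2·32 − 1) = 32·63 = 2016.

2016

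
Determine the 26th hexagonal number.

The 26th hexagonal number is n(2n−1) with n = 26.
26·(2·26 − 1) = 26·51 = 1326.

1326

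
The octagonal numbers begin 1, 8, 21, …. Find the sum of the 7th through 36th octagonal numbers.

47055

Σ i(3i−2) = 3Σi² − 2Σi over i = 7..36.
Σi = 666 − 21 = 645 and Σi² = 16206 − 91 = 16115.
3·16115 − 2·645 = 47055.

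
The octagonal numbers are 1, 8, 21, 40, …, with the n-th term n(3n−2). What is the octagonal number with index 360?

The 360th octagonal number is n(3n−2) with n = 360.
360·(3·360 − 2) = 360·1078 = 388080.

388080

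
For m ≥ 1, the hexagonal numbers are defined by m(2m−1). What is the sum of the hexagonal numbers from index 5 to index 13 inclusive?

Σ i(2i−1) = 2Σi² − Σi over i = 5..13.
Σi = 91 − 10 = 81 and Σi² = 819 − 30 = 789.
2·789 − 1·81 = 1497.

1497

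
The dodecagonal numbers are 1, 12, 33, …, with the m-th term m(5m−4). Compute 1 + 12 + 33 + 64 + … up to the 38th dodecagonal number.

92131

Σ i(5i−4) = 5Σi² − 4Σi over i = 1..38.
Σi = 741 and Σi² = 19019.
5·19019 − 4·741 = 92131.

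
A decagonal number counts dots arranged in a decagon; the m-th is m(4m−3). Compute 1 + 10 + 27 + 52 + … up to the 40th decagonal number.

86100

Σ i(4i−3) = 4Σi² − 3Σi over i = 1..40.
Σi = 820 and Σi² = 22140.
4·22140 − 3·820 = 86100.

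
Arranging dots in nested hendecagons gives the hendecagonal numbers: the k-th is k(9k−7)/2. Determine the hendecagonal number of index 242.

The 242nd hendecagonal number is n(9n−7)/2 with n = 242.
242·(9·242 − 7)/2 = 242·2171/2 = 262691.

262691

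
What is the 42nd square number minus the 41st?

83

n² − (n−1)² = 2n − 1, so 42² − 41² = 2·42 − 1 = 83.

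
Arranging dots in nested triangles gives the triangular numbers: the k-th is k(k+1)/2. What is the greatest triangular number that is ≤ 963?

946

Solve n(n+1)/2 ≤ 963 for integer n.
n = 43 gives 946 ≤ 963, while n = 44 gives 990 > 963; so the answer is 946.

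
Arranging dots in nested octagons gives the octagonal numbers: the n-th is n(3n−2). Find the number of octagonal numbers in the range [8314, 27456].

The n-th octagonal number is n(3n−2).
Smallest index with value ≥ 8314: n = 53 (giving 8321).
Largest index with value ≤ 27456: n = 96 (giving 27456).
Indices 53 through 96: 44 terms.

44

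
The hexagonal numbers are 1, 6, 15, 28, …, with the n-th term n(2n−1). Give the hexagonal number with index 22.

946

22·(2·22 − 1) = 22·43 = 946.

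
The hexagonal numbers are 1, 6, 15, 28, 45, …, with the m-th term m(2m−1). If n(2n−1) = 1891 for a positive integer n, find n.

31

Set n(2n−1) = 1891, giving 2n² − n − 1891 = 0.
The discriminant is 1 + 8·1891 = 15129, and √15129 = 123.
So n = (1 + 123) / 4 = 124/4 = 31.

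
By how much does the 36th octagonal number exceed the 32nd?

808

36·(3·36 − 2) = 3816 and 32·(3·32 − 2) = 3008.
Difference: 3816 − 3008 = 808.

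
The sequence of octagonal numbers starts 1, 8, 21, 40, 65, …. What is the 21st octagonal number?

1281

The 21st octagonal number is n(3n−2) with n = 21.
21·(3·21 − 2) = 21·61 = 1281.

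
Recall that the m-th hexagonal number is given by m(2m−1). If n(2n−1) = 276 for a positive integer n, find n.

Set n(2n−1) = 276, giving 2n² − n − 276 = 0.
The discriminant is 1 + 8·276 = 2209, and √2209 = 47.
So n = (1 + 47) / 4 = 48/4 = 12.

12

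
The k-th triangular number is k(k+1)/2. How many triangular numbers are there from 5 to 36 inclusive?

6

The n-th triangular number is n(n+1)/2.
Smallest index with value ≥ 5: n = 3 (giving 6).
Largest index with value ≤ 36: n = 8 (giving 36).
Indices 3 through 8: 6 terms.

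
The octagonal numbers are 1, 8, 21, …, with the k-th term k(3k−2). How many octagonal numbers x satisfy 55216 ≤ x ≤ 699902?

348

The n-th octagonal number is n(3n−2).
Smallest index with value ≥ 55216: n = 136 (giving 55216).
Largest index with value ≤ 699902: n = 483 (giving 698901).
Indices 136 through 483: 348 terms.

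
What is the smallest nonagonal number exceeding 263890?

Solve n(7n−5)/2 > 263890 for integer n.
The largest n with value ≤ 263890 is 274 (since 262081 ≤ 263890 < 264000), so the first above is n = 275, value 264000.

264000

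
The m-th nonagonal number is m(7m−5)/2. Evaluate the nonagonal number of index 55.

10450

55·(7·55 − 5)/2 = 55·380/2 = 55·190 = 10450.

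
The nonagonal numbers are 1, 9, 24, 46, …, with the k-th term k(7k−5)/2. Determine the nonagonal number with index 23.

The 23rd nonagonal number is n(7n−5)/2 with n = 23.
23·(7·23 − 5)/2 = 23·156/2 = 23·78 = 1794.

1794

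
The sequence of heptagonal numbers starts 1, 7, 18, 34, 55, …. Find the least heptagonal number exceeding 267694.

Solve n(5n−3)/2 > 267694 for integer n.
The largest n with value ≤ 267694 is 327 (since 266832 ≤ 267694 < 268468), so the first above is n = 328, value 268468.

268468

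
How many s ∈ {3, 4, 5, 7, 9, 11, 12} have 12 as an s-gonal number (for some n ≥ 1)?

2

s = 3: P(3, 4) = 10 and P(3, 5) = 15; 12 is not s-gonal.
s = 4: P(4, 3) = 9 and P(4, 4) = 16; 12 is not s-gonal.
s = 5: P(5, 3) = 12. ✓
s = 7: P(7, 2) = 7 and P(7, 3) = 18; 12 is not s-gonal.
s = 9: P(9, 2) = 9 and P(9, 3) = 24; 12 is not s-gonal.
s = 11: P(11, 2) = 11 and P(11, 3) = 30; 12 is not s-gonal.
s = 12: P(12, 2) = 12. ✓
Hits: s ∈ {5, 12} → 2.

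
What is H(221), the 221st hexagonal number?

97461

The 221st hexagonal number is n(2n−1) with n = 221.
221·(2·221 − 1) = 221·441 = 97461.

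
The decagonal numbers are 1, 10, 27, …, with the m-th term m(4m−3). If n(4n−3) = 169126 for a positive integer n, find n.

Set n(4n−3) = 169126, giving 4n² − 3n − 169126 = 0.
The discriminant is 9 + 16·169126 = 2706025, and √2706025 = 1645.
So n = (3 + 1645) / 8 = 1648/8 = 206.

206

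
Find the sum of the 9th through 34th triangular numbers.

Σ i(i+1)/2 = (Σi² + Σi) / 2 over i = 9..34.
Σi = 595 − 36 = 559 and Σi² = 13685 − 204 = 13481.
(1·13481 + 1·559) / 2 = 14040/2 = 7020.

7020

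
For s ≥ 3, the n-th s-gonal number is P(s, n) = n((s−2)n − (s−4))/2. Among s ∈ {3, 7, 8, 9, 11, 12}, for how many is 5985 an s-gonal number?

2

s = 3: P(3, 108) = 5886 and P(3, 109) = 5995; 5985 is not s-gonal.
s = 7: P(7, 49) = 5929 and P(7, 50) = 6175; 5985 is not s-gonal.
s = 8: P(8, 45) = 5985. ✓
s = 9: P(9, 41) = 5781 and P(9, 42) = 6069; 5985 is not s-gonal.
s = 11: P(11, 36) = 5706 and P(11, 37) = 6031; 5985 is not s-gonal.
s = 12: P(12, 35) = 5985. ✓
Hits: s ∈ {8, 12} → 2.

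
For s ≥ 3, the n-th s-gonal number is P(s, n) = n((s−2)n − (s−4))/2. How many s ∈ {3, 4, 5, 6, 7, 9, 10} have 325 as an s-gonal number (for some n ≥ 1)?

3

s = 3: P(3, 25) = 325. ✓
s = 4: P(4, 18) = 324 and P(4, 19) = 361; 325 is not s-gonal.
s = 5: P(5, 14) = 287 and P(5, 15) = 330; 325 is not s-gonal.
s = 6: P(6, 13) = 325. ✓
s = 7: P(7, 11) = 286 and P(7, 12) = 342; 325 is not s-gonal.
s = 9: P(9, 10) = 325. ✓
s = 10: P(10, 9) = 297 and P(10, 10) = 370; 325 is not s-gonal.
Hits: s ∈ {3, 6, 9} → 3.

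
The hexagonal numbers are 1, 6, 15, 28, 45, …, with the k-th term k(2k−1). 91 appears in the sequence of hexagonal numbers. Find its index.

7

Set n(2n−1) = 91, giving 2n² − n − 91 = 0.
The discriminant is 1 + 8·91 = 729, and √729 = 27.
So n = (1 + 27) / 4 = 28/4 = 7.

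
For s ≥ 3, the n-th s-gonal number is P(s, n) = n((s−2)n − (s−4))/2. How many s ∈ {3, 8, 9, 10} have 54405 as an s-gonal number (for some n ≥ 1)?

2

s = 3: P(3, 329) = 54285 and P(3, 330) = 54615; 54405 is not s-gonal.
s = 8: P(8, 135) = 54405. ✓
s = 9: P(9, 125) = 54375 and P(9, 126) = 55251; 54405 is not s-gonal.
s = 10: P(10, 117) = 54405. ✓
Hits: s ∈ {8, 10} → 2.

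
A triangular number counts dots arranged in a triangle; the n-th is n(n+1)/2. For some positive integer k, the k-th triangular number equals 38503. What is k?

277

Set n(n+1)/2 = 38503, giving n² + n − 77006 = 0.
The discriminant is 1 + 8·38503 = 308025, and √308025 = 555.
So n = (-1 + 555) / 2 = 554/2 = 277.
Check: 277·278/2 = 38503. ✓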